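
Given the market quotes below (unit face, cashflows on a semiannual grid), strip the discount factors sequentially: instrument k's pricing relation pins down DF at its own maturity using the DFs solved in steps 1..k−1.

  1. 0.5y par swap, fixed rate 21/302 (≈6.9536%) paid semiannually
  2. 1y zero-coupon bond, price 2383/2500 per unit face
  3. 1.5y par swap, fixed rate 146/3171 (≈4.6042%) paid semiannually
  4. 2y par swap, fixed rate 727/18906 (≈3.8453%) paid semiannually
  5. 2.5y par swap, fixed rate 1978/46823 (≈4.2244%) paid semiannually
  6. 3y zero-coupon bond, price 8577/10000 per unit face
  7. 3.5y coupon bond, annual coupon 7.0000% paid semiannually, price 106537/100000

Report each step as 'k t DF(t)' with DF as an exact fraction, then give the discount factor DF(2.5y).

step 1 [0.5y] swap r/2=21/604: DF=(1 − 21/604·(0))/(1+21/604) = 604/625 ≈ 0.966400
step 2 [1y] zero: DF = P = 2383/2500 ≈ 0.953200
step 3 [1.5y] swap r/2=73/3171: DF=(1 − 73/3171·(0.966400+0.953200))/(1+73/3171) = 9343/10000 ≈ 0.934300
step 4 [2y] swap r/2=727/37812: DF=(1 − 727/37812·(0.966400+0.953200+0.934300))/(1+727/37812) = 9273/10000 ≈ 0.927300
step 5 [2.5y] swap r/2=989/46823: DF=(1 − 989/46823·(0.966400+0.953200+0.934300+0.927300))/(1+989/46823) = 9011/10000 ≈ 0.901100
step 6 [3y] zero: DF = P = 8577/10000 ≈ 0.857700
step 7 [3.5y] bond c/2=7/200: DF=(106537/100000 − 7/200·(0.966400+0.953200+0.934300+0.927300+0.901100+0.857700))/(1+7/200) = 421/500 ≈ 0.842000

1 1/2 604/625
2 1 2383/2500
3 3/2 9343/10000
4 2 9273/10000
5 5/2 9011/10000
6 3 8577/10000
7 7/2 421/500
DF(2.5y) = 9011/10000 ≈ 0.901100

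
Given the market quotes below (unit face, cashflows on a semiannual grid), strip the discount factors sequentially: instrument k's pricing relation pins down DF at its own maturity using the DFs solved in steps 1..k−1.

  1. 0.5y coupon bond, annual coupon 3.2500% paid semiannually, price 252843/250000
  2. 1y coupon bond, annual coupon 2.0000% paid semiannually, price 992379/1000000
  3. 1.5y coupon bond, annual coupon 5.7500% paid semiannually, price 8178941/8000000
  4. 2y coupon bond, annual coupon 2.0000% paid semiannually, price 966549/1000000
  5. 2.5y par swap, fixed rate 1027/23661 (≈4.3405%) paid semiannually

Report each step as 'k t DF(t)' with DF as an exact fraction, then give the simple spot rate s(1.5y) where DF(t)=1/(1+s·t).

1 1/2 622/625
2 1 9727/10000
3 3/2 2347/2500
4 2 4641/5000
5 5/2 8973/10000
s(1.5y) = (1/(2347/2500) − 1)/(3/2) = 102/2347 ≈ 4.3460%

step 1 [0.5y] bond c/2=13/800: DF=(252843/250000 − 13/800·(0))/(1+13/800) = 622/625 ≈ 0.995200
step 2 [1y] bond c/2=1/100: DF=(992379/1000000 − 1/100·(0.995200))/(1+1/100) = 9727/10000 ≈ 0.972700
step 3 [1.5y] bond c/2=23/800: DF=(8178941/8000000 − 23/800·(0.995200+0.972700))/(1+23/800) = 2347/2500 ≈ 0.938800
step 4 [2y] bond c/2=1/100: DF=(966549/1000000 − 1/100·(0.995200+0.972700+0.938800))/(1+1/100) = 4641/5000 ≈ 0.928200
step 5 [2.5y] swap r/2=1027/47322: DF=(1 − 1027/47322·(0.995200+0.972700+0.938800+0.928200))/(1+1027/47322) = 8973/10000 ≈ 0.897300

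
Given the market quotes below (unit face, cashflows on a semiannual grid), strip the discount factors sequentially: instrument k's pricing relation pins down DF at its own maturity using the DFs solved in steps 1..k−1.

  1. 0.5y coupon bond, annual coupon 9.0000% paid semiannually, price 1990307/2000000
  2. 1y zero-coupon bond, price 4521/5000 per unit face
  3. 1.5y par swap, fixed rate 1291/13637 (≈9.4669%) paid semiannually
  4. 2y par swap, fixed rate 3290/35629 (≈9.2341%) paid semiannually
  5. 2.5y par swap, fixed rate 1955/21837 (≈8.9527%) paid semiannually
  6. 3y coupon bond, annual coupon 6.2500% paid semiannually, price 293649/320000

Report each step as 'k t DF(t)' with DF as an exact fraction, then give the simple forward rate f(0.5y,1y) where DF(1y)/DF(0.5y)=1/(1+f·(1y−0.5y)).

step 1 [0.5y] bond c/2=9/200: DF=(1990307/2000000 − 9/200·(0))/(1+9/200) = 9523/10000 ≈ 0.952300
step 2 [1y] zero: DF = P = 4521/5000 ≈ 0.904200
step 3 [1.5y] swap r/2=1291/27274: DF=(1 − 1291/27274·(0.952300+0.904200))/(1+1291/27274) = 8709/10000 ≈ 0.870900
step 4 [2y] swap r/2=1645/35629: DF=(1 − 1645/35629·(0.952300+0.904200+0.870900))/(1+1645/35629) = 1671/2000 ≈ 0.835500
step 5 [2.5y] swap r/2=1955/43674: DF=(1 − 1955/43674·(0.952300+0.904200+0.870900+0.835500))/(1+1955/43674) = 1609/2000 ≈ 0.804500
step 6 [3y] bond c/2=1/32: DF=(293649/320000 − 1/32·(0.952300+0.904200+0.870900+0.835500+0.804500))/(1+1/32) = 303/400 ≈ 0.757500

1 1/2 9523/10000
2 1 4521/5000
3 3/2 8709/10000
4 2 1671/2000
5 5/2 1609/2000
6 3 303/400
f(0.5y,1y) = ((9523/10000)/(4521/5000) − 1)/(1/2) = 481/4521 ≈ 10.6392%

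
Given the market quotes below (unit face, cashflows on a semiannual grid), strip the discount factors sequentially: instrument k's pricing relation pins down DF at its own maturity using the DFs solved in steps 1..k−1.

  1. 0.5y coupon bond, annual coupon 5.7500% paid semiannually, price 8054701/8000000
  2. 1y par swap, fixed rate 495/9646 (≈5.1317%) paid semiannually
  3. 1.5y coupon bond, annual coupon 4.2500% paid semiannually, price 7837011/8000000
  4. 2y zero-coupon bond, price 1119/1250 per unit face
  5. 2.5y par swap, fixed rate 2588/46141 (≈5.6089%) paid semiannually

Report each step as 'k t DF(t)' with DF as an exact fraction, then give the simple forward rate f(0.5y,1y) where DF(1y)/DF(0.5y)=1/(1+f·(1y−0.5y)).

1 1/2 9787/10000
2 1 1901/2000
3 3/2 9191/10000
4 2 1119/1250
5 5/2 4353/5000
f(0.5y,1y) = ((9787/10000)/(1901/2000) − 1)/(1/2) = 564/9505 ≈ 5.9337%

step 1 [0.5y] bond c/2=23/800: DF=(8054701/8000000 − 23/800·(0))/(1+23/800) = 9787/10000 ≈ 0.978700
step 2 [1y] swap r/2=495/19292: DF=(1 − 495/19292·(0.978700))/(1+495/19292) = 1901/2000 ≈ 0.950500
step 3 [1.5y] bond c/2=17/800: DF=(7837011/8000000 − 17/800·(0.978700+0.950500))/(1+17/800) = 9191/10000 ≈ 0.919100
step 4 [2y] zero: DF = P = 1119/1250 ≈ 0.895200
step 5 [2.5y] swap r/2=1294/46141: DF=(1 − 1294/46141·(0.978700+0.950500+0.919100+0.895200))/(1+1294/46141) = 4353/5000 ≈ 0.870600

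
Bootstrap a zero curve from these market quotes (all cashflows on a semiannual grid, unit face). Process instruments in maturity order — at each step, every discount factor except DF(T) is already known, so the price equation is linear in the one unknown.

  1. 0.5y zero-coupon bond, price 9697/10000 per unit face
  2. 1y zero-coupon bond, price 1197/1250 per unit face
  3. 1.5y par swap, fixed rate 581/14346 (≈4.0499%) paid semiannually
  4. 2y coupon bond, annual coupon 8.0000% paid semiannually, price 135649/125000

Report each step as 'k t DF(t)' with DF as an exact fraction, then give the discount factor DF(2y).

1 1/2 9697/10000
2 1 1197/1250
3 3/2 9419/10000
4 2 9331/10000
DF(2y) = 9331/10000 ≈ 0.933100

step 1 [0.5y] zero: DF = P = 9697/10000 ≈ 0.969700
step 2 [1y] zero: DF = P = 1197/1250 ≈ 0.957600
step 3 [1.5y] swap r/2=581/28692: DF=(1 − 581/28692·(0.969700+0.957600))/(1+581/28692) = 9419/10000 ≈ 0.941900
step 4 [2y] bond c/2=1/25: DF=(135649/125000 − 1/25·(0.969700+0.957600+0.941900))/(1+1/25) = 9331/10000 ≈ 0.933100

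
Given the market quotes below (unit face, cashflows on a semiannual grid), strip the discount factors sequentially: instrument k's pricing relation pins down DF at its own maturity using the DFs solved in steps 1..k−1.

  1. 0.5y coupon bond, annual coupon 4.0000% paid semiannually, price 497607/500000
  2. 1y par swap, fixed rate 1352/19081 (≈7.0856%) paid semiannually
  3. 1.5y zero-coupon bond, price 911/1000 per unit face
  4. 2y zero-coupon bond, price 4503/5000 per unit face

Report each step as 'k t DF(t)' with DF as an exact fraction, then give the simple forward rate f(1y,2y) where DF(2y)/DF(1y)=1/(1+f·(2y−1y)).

step 1 [0.5y] bond c/2=1/50: DF=(497607/500000 − 1/50·(0))/(1+1/50) = 9757/10000 ≈ 0.975700
step 2 [1y] swap r/2=676/19081: DF=(1 − 676/19081·(0.975700))/(1+676/19081) = 2331/2500 ≈ 0.932400
step 3 [1.5y] zero: DF = P = 911/1000 ≈ 0.911000
step 4 [2y] zero: DF = P = 4503/5000 ≈ 0.900600

1 1/2 9757/10000
2 1 2331/2500
3 3/2 911/1000
4 2 4503/5000
f(1y,2y) = ((2331/2500)/(4503/5000) − 1)/(1) = 53/1501 ≈ 3.5310%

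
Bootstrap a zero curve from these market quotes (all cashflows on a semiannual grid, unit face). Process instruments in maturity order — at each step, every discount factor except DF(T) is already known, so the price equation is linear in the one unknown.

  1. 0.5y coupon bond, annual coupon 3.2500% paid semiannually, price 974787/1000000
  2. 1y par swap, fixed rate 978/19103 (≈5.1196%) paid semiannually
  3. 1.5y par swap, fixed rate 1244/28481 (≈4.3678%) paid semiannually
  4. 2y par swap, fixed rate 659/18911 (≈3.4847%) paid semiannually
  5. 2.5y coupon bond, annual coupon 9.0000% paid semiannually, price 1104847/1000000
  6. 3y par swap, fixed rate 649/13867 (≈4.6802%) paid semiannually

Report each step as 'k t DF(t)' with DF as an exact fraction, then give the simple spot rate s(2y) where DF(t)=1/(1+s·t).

step 1 [0.5y] bond c/2=13/800: DF=(974787/1000000 − 13/800·(0))/(1+13/800) = 1199/1250 ≈ 0.959200
step 2 [1y] swap r/2=489/19103: DF=(1 − 489/19103·(0.959200))/(1+489/19103) = 9511/10000 ≈ 0.951100
step 3 [1.5y] swap r/2=622/28481: DF=(1 − 622/28481·(0.959200+0.951100))/(1+622/28481) = 4689/5000 ≈ 0.937800
step 4 [2y] swap r/2=659/37822: DF=(1 − 659/37822·(0.959200+0.951100+0.937800))/(1+659/37822) = 9341/10000 ≈ 0.934100
step 5 [2.5y] bond c/2=9/200: DF=(1104847/1000000 − 9/200·(0.959200+0.951100+0.937800+0.934100))/(1+9/200) = 559/625 ≈ 0.894400
step 6 [3y] swap r/2=649/27734: DF=(1 − 649/27734·(0.959200+0.951100+0.937800+0.934100+0.894400))/(1+649/27734) = 4351/5000 ≈ 0.870200

1 1/2 1199/1250
2 1 9511/10000
3 3/2 4689/5000
4 2 9341/10000
5 5/2 559/625
6 3 4351/5000
s(2y) = (1/(9341/10000) − 1)/(2) = 659/18682 ≈ 3.5275%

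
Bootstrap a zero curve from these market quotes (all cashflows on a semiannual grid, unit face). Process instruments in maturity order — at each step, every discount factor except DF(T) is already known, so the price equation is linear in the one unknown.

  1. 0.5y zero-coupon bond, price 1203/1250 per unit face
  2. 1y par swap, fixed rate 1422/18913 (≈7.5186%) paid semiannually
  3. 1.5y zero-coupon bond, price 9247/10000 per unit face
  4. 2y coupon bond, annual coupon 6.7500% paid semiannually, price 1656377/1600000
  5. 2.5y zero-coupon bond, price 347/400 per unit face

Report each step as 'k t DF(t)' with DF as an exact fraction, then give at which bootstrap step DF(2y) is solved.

1 1/2 1203/1250
2 1 9289/10000
3 3/2 9247/10000
4 2 1819/2000
5 5/2 347/400
DF(2y) is solved at step 4

step 1 [0.5y] zero: DF = P = 1203/1250 ≈ 0.962400
step 2 [1y] swap r/2=711/18913: DF=(1 − 711/18913·(0.962400))/(1+711/18913) = 9289/10000 ≈ 0.928900
step 3 [1.5y] zero: DF = P = 9247/10000 ≈ 0.924700
step 4 [2y] bond c/2=27/800: DF=(1656377/1600000 − 27/800·(0.962400+0.928900+0.924700))/(1+27/800) = 1819/2000 ≈ 0.909500
step 5 [2.5y] zero: DF = P = 347/400 ≈ 0.867500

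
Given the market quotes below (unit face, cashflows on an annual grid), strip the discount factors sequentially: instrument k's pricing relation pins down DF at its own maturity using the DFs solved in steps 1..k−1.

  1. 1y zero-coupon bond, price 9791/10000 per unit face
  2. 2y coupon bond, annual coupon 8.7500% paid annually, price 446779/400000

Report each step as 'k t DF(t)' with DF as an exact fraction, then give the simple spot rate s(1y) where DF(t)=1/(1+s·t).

step 1 [1y] zero: DF = P = 9791/10000 ≈ 0.979100
step 2 [2y] bond c/1=7/80: DF=(446779/400000 − 7/80·(0.979100))/(1+7/80) = 9483/10000 ≈ 0.948300

1 1 9791/10000
2 2 9483/10000
s(1y) = (1/(9791/10000) − 1)/(1) = 209/9791 ≈ 2.1346%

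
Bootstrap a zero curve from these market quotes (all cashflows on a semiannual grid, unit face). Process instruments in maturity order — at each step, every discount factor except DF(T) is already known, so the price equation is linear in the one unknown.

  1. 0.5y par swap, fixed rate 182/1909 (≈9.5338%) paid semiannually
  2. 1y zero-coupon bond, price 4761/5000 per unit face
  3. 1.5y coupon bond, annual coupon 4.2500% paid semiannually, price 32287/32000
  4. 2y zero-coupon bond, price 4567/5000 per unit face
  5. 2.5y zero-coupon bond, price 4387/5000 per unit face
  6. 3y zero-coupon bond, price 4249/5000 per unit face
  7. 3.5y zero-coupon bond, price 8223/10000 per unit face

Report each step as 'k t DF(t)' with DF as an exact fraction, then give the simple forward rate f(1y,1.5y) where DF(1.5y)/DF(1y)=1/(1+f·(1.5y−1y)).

1 1/2 1909/2000
2 1 4761/5000
3 3/2 9483/10000
4 2 4567/5000
5 5/2 4387/5000
6 3 4249/5000
7 7/2 8223/10000
f(1y,1.5y) = ((4761/5000)/(9483/10000) − 1)/(1/2) = 26/3161 ≈ 0.8225%

step 1 [0.5y] swap r/2=91/1909: DF=(1 − 91/1909·(0))/(1+91/1909) = 1909/2000 ≈ 0.954500
step 2 [1y] zero: DF = P = 4761/5000 ≈ 0.952200
step 3 [1.5y] bond c/2=17/800: DF=(32287/32000 − 17/800·(0.954500+0.952200))/(1+17/800) = 9483/10000 ≈ 0.948300
step 4 [2y] zero: DF = P = 4567/5000 ≈ 0.913400
step 5 [2.5y] zero: DF = P = 4387/5000 ≈ 0.877400
step 6 [3y] zero: DF = P = 4249/5000 ≈ 0.849800
step 7 [3.5y] zero: DF = P = 8223/10000 ≈ 0.822300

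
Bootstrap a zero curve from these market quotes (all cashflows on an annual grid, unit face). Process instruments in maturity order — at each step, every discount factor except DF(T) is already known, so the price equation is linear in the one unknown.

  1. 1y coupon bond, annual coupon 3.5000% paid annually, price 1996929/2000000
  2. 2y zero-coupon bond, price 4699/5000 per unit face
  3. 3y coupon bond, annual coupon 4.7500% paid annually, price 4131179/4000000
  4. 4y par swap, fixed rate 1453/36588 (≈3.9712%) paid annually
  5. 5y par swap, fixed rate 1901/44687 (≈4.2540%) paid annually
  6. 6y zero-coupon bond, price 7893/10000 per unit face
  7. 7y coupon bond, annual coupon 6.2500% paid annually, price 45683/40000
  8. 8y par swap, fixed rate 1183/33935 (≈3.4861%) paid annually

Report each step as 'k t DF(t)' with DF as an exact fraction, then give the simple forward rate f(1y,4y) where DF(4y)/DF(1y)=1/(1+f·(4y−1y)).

step 1 [1y] bond c/1=7/200: DF=(1996929/2000000 − 7/200·(0))/(1+7/200) = 9647/10000 ≈ 0.964700
step 2 [2y] zero: DF = P = 4699/5000 ≈ 0.939800
step 3 [3y] bond c/1=19/400: DF=(4131179/4000000 − 19/400·(0.964700+0.939800))/(1+19/400) = 2249/2500 ≈ 0.899600
step 4 [4y] swap r/1=1453/36588: DF=(1 − 1453/36588·(0.964700+0.939800+0.899600))/(1+1453/36588) = 8547/10000 ≈ 0.854700
step 5 [5y] swap r/1=1901/44687: DF=(1 − 1901/44687·(0.964700+0.939800+0.899600+0.854700))/(1+1901/44687) = 8099/10000 ≈ 0.809900
step 6 [6y] zero: DF = P = 7893/10000 ≈ 0.789300
step 7 [7y] bond c/1=1/16: DF=(45683/40000 − 1/16·(0.964700+0.939800+0.899600+0.854700+0.809900+0.789300))/(1+1/16) = 957/1250 ≈ 0.765600
step 8 [8y] swap r/1=1183/33935: DF=(1 − 1183/33935·(0.964700+0.939800+0.899600+0.854700+0.809900+0.789300+0.765600))/(1+1183/33935) = 3817/5000 ≈ 0.763400

1 1 9647/10000
2 2 4699/5000
3 3 2249/2500
4 4 8547/10000
5 5 8099/10000
6 6 7893/10000
7 7 957/1250
8 8 3817/5000
f(1y,4y) = ((9647/10000)/(8547/10000) − 1)/(3) = 100/2331 ≈ 4.2900%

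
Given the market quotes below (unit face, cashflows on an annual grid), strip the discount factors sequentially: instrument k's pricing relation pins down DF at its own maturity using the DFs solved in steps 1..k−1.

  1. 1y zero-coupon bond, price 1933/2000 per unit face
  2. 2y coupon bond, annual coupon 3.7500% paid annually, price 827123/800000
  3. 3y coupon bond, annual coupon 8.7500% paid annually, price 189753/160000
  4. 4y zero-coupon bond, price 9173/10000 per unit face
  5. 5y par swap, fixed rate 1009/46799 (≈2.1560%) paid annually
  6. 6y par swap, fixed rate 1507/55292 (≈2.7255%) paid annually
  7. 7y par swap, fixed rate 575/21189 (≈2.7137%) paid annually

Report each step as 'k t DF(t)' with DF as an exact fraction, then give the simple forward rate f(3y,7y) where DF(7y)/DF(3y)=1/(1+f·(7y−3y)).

step 1 [1y] zero: DF = P = 1933/2000 ≈ 0.966500
step 2 [2y] bond c/1=3/80: DF=(827123/800000 − 3/80·(0.966500))/(1+3/80) = 601/625 ≈ 0.961600
step 3 [3y] bond c/1=7/80: DF=(189753/160000 − 7/80·(0.966500+0.961600))/(1+7/80) = 4677/5000 ≈ 0.935400
step 4 [4y] zero: DF = P = 9173/10000 ≈ 0.917300
step 5 [5y] swap r/1=1009/46799: DF=(1 − 1009/46799·(0.966500+0.961600+0.935400+0.917300))/(1+1009/46799) = 8991/10000 ≈ 0.899100
step 6 [6y] swap r/1=1507/55292: DF=(1 − 1507/55292·(0.966500+0.961600+0.935400+0.917300+0.899100))/(1+1507/55292) = 8493/10000 ≈ 0.849300
step 7 [7y] swap r/1=575/21189: DF=(1 − 575/21189·(0.966500+0.961600+0.935400+0.917300+0.899100+0.849300))/(1+575/21189) = 331/400 ≈ 0.827500

1 1 1933/2000
2 2 601/625
3 3 4677/5000
4 4 9173/10000
5 5 8991/10000
6 6 8493/10000
7 7 331/400
f(3y,7y) = ((4677/5000)/(331/400) − 1)/(4) = 1079/33100 ≈ 3.2598%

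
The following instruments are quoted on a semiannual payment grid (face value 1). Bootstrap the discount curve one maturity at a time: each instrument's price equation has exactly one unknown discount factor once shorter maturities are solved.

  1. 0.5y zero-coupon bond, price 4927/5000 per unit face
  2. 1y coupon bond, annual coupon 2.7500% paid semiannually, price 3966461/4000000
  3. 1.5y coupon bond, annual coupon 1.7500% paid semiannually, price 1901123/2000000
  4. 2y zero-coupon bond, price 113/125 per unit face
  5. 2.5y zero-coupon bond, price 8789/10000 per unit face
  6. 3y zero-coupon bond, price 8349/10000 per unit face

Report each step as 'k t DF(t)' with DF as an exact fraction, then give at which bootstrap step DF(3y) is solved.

1 1/2 4927/5000
2 1 603/625
3 3/2 4627/5000
4 2 113/125
5 5/2 8789/10000
6 3 8349/10000
DF(3y) is solved at step 6

step 1 [0.5y] zero: DF = P = 4927/5000 ≈ 0.985400
step 2 [1y] bond c/2=11/800: DF=(3966461/4000000 − 11/800·(0.985400))/(1+11/800) = 603/625 ≈ 0.964800
step 3 [1.5y] bond c/2=7/800: DF=(1901123/2000000 − 7/800·(0.985400+0.964800))/(1+7/800) = 4627/5000 ≈ 0.925400
step 4 [2y] zero: DF = P = 113/125 ≈ 0.904000
step 5 [2.5y] zero: DF = P = 8789/10000 ≈ 0.878900
step 6 [3y] zero: DF = P = 8349/10000 ≈ 0.834900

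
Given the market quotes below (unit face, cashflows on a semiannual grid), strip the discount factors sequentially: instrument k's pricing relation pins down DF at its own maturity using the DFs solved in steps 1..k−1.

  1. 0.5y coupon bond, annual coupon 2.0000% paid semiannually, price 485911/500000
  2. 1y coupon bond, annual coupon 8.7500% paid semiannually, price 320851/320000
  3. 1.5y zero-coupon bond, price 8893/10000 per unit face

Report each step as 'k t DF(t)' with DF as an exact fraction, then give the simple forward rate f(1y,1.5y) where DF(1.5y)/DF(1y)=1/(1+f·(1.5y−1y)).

1 1/2 4811/5000
2 1 9203/10000
3 3/2 8893/10000
f(1y,1.5y) = ((9203/10000)/(8893/10000) − 1)/(1/2) = 620/8893 ≈ 6.9718%

step 1 [0.5y] bond c/2=1/100: DF=(485911/500000 − 1/100·(0))/(1+1/100) = 4811/5000 ≈ 0.962200
step 2 [1y] bond c/2=7/160: DF=(320851/320000 − 7/160·(0.962200))/(1+7/160) = 9203/10000 ≈ 0.920300
step 3 [1.5y] zero: DF = P = 8893/10000 ≈ 0.889300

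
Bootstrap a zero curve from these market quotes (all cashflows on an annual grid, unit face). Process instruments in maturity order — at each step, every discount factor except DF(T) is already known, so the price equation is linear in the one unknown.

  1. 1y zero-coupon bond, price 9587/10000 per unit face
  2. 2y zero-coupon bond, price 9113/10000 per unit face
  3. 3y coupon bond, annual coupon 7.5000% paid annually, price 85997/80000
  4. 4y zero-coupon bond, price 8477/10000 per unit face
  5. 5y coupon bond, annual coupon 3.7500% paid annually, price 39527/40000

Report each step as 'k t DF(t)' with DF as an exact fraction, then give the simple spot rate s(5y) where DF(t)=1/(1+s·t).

1 1 9587/10000
2 2 9113/10000
3 3 1739/2000
4 4 8477/10000
5 5 2057/2500
s(5y) = (1/(2057/2500) − 1)/(5) = 443/10285 ≈ 4.3072%

step 1 [1y] zero: DF = P = 9587/10000 ≈ 0.958700
step 2 [2y] zero: DF = P = 9113/10000 ≈ 0.911300
step 3 [3y] bond c/1=3/40: DF=(85997/80000 − 3/40·(0.958700+0.911300))/(1+3/40) = 1739/2000 ≈ 0.869500
step 4 [4y] zero: DF = P = 8477/10000 ≈ 0.847700
step 5 [5y] bond c/1=3/80: DF=(39527/40000 − 3/80·(0.958700+0.911300+0.869500+0.847700))/(1+3/80) = 2057/2500 ≈ 0.822800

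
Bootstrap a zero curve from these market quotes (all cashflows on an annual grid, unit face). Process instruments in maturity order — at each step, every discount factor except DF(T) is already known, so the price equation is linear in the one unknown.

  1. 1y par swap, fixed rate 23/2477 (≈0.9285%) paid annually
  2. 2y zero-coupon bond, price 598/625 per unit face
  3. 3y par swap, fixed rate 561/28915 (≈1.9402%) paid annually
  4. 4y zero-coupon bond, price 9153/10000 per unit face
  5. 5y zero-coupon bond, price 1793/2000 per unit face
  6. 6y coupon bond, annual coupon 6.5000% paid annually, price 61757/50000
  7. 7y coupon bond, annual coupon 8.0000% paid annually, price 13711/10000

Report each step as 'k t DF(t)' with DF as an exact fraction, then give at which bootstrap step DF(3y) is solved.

1 1 2477/2500
2 2 598/625
3 3 9439/10000
4 4 9153/10000
5 5 1793/2000
6 6 8727/10000
7 7 1713/2000
DF(3y) is solved at step 3

step 1 [1y] swap r/1=23/2477: DF=(1 − 23/2477·(0))/(1+23/2477) = 2477/2500 ≈ 0.990800
step 2 [2y] zero: DF = P = 598/625 ≈ 0.956800
step 3 [3y] swap r/1=561/28915: DF=(1 − 561/28915·(0.990800+0.956800))/(1+561/28915) = 9439/10000 ≈ 0.943900
step 4 [4y] zero: DF = P = 9153/10000 ≈ 0.915300
step 5 [5y] zero: DF = P = 1793/2000 ≈ 0.896500
step 6 [6y] bond c/1=13/200: DF=(61757/50000 − 13/200·(0.990800+0.956800+0.943900+0.915300+0.896500))/(1+13/200) = 8727/10000 ≈ 0.872700
step 7 [7y] bond c/1=2/25: DF=(13711/10000 − 2/25·(0.990800+0.956800+0.943900+0.915300+0.896500+0.872700))/(1+2/25) = 1713/2000 ≈ 0.856500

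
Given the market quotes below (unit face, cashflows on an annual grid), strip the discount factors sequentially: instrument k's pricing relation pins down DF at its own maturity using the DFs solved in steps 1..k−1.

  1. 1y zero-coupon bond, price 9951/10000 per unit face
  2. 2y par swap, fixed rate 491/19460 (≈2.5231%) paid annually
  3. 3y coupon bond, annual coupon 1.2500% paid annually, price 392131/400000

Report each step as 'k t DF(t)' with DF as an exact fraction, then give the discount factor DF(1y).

1 1 9951/10000
2 2 9509/10000
3 3 4721/5000
DF(1y) = 9951/10000 ≈ 0.995100

step 1 [1y] zero: DF = P = 9951/10000 ≈ 0.995100
step 2 [2y] swap r/1=491/19460: DF=(1 − 491/19460·(0.995100))/(1+491/19460) = 9509/10000 ≈ 0.950900
step 3 [3y] bond c/1=1/80: DF=(392131/400000 − 1/80·(0.995100+0.950900))/(1+1/80) = 4721/5000 ≈ 0.944200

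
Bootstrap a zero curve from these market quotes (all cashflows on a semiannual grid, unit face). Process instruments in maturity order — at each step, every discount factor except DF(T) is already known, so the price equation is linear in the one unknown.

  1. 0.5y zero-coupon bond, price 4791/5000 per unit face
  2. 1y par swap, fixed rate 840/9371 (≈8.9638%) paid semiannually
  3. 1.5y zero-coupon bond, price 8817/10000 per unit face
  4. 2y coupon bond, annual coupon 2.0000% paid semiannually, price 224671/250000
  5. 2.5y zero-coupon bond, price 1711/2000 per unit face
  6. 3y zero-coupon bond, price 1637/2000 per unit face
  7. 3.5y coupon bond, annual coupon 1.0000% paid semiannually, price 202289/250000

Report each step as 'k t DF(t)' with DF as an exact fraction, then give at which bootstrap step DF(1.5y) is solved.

step 1 [0.5y] zero: DF = P = 4791/5000 ≈ 0.958200
step 2 [1y] swap r/2=420/9371: DF=(1 − 420/9371·(0.958200))/(1+420/9371) = 229/250 ≈ 0.916000
step 3 [1.5y] zero: DF = P = 8817/10000 ≈ 0.881700
step 4 [2y] bond c/2=1/100: DF=(224671/250000 − 1/100·(0.958200+0.916000+0.881700))/(1+1/100) = 69/80 ≈ 0.862500
step 5 [2.5y] zero: DF = P = 1711/2000 ≈ 0.855500
step 6 [3y] zero: DF = P = 1637/2000 ≈ 0.818500
step 7 [3.5y] bond c/2=1/200: DF=(202289/250000 − 1/200·(0.958200+0.916000+0.881700+0.862500+0.855500+0.818500))/(1+1/200) = 1947/2500 ≈ 0.778800

1 1/2 4791/5000
2 1 229/250
3 3/2 8817/10000
4 2 69/80
5 5/2 1711/2000
6 3 1637/2000
7 7/2 1947/2500
DF(1.5y) is solved at step 3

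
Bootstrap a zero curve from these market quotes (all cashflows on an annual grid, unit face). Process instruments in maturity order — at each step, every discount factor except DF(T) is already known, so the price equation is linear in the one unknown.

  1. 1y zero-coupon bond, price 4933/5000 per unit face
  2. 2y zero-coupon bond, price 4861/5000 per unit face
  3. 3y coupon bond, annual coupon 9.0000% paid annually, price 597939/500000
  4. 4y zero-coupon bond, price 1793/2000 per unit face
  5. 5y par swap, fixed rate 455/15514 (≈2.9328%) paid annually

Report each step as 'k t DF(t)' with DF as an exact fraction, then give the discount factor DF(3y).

step 1 [1y] zero: DF = P = 4933/5000 ≈ 0.986600
step 2 [2y] zero: DF = P = 4861/5000 ≈ 0.972200
step 3 [3y] bond c/1=9/100: DF=(597939/500000 − 9/100·(0.986600+0.972200))/(1+9/100) = 4677/5000 ≈ 0.935400
step 4 [4y] zero: DF = P = 1793/2000 ≈ 0.896500
step 5 [5y] swap r/1=455/15514: DF=(1 − 455/15514·(0.986600+0.972200+0.935400+0.896500))/(1+455/15514) = 1727/2000 ≈ 0.863500

1 1 4933/5000
2 2 4861/5000
3 3 4677/5000
4 4 1793/2000
5 5 1727/2000
DF(3y) = 4677/5000 ≈ 0.935400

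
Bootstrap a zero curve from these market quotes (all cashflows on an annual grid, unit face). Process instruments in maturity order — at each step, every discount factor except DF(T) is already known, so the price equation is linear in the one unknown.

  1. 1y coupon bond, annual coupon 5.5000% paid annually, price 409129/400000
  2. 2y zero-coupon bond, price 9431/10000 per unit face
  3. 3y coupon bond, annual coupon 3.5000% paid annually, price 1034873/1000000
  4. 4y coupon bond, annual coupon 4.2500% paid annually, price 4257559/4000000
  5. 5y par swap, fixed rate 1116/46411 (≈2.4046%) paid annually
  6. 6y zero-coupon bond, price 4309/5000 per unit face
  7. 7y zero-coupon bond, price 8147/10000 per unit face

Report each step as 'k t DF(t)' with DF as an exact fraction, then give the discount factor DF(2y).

1 1 1939/2000
2 2 9431/10000
3 3 1169/1250
4 4 9049/10000
5 5 2221/2500
6 6 4309/5000
7 7 8147/10000
DF(2y) = 9431/10000 ≈ 0.943100

step 1 [1y] bond c/1=11/200: DF=(409129/400000 − 11/200·(0))/(1+11/200) = 1939/2000 ≈ 0.969500
step 2 [2y] zero: DF = P = 9431/10000 ≈ 0.943100
step 3 [3y] bond c/1=7/200: DF=(1034873/1000000 − 7/200·(0.969500+0.943100))/(1+7/200) = 1169/1250 ≈ 0.935200
step 4 [4y] bond c/1=17/400: DF=(4257559/4000000 − 17/400·(0.969500+0.943100+0.935200))/(1+17/400) = 9049/10000 ≈ 0.904900
step 5 [5y] swap r/1=1116/46411: DF=(1 − 1116/46411·(0.969500+0.943100+0.935200+0.904900))/(1+1116/46411) = 2221/2500 ≈ 0.888400
step 6 [6y] zero: DF = P = 4309/5000 ≈ 0.861800
step 7 [7y] zero: DF = P = 8147/10000 ≈ 0.814700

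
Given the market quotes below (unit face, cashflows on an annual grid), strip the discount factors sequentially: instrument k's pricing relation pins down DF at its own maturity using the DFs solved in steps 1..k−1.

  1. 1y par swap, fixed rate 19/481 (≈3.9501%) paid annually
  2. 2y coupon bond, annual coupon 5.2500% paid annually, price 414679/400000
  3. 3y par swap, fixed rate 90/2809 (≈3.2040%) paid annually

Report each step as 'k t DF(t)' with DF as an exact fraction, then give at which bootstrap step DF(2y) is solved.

step 1 [1y] swap r/1=19/481: DF=(1 − 19/481·(0))/(1+19/481) = 481/500 ≈ 0.962000
step 2 [2y] bond c/1=21/400: DF=(414679/400000 − 21/400·(0.962000))/(1+21/400) = 937/1000 ≈ 0.937000
step 3 [3y] swap r/1=90/2809: DF=(1 − 90/2809·(0.962000+0.937000))/(1+90/2809) = 91/100 ≈ 0.910000

1 1 481/500
2 2 937/1000
3 3 91/100
DF(2y) is solved at step 2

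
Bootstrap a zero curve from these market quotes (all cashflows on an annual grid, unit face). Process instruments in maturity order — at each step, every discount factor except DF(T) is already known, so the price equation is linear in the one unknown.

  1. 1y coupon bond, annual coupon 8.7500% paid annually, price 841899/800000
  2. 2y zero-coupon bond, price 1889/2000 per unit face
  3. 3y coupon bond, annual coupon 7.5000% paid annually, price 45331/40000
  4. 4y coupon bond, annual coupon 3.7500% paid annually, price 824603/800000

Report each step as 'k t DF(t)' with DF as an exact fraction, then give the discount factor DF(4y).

1 1 9677/10000
2 2 1889/2000
3 3 1151/1250
4 4 8911/10000
DF(4y) = 8911/10000 ≈ 0.891100

step 1 [1y] bond c/1=7/80: DF=(841899/800000 − 7/80·(0))/(1+7/80) = 9677/10000 ≈ 0.967700
step 2 [2y] zero: DF = P = 1889/2000 ≈ 0.944500
step 3 [3y] bond c/1=3/40: DF=(45331/40000 − 3/40·(0.967700+0.944500))/(1+3/40) = 1151/1250 ≈ 0.920800
step 4 [4y] bond c/1=3/80: DF=(824603/800000 − 3/80·(0.967700+0.944500+0.920800))/(1+3/80) = 8911/10000 ≈ 0.891100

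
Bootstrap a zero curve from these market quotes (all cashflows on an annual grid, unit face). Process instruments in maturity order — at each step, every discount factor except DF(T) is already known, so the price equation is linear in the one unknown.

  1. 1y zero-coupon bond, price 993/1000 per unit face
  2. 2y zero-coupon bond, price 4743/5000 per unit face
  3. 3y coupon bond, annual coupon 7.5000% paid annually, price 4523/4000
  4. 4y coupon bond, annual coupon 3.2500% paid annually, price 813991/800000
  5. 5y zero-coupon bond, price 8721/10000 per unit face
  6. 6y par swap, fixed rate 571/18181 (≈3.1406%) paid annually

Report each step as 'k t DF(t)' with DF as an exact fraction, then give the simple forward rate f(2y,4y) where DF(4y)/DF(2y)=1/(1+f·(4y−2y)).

1 1 993/1000
2 2 4743/5000
3 3 2291/2500
4 4 1791/2000
5 5 8721/10000
6 6 8287/10000
f(2y,4y) = ((4743/5000)/(1791/2000) − 1)/(2) = 59/1990 ≈ 2.9648%

step 1 [1y] zero: DF = P = 993/1000 ≈ 0.993000
step 2 [2y] zero: DF = P = 4743/5000 ≈ 0.948600
step 3 [3y] bond c/1=3/40: DF=(4523/4000 − 3/40·(0.993000+0.948600))/(1+3/40) = 2291/2500 ≈ 0.916400
step 4 [4y] bond c/1=13/400: DF=(813991/800000 − 13/400·(0.993000+0.948600+0.916400))/(1+13/400) = 1791/2000 ≈ 0.895500
step 5 [5y] zero: DF = P = 8721/10000 ≈ 0.872100
step 6 [6y] swap r/1=571/18181: DF=(1 − 571/18181·(0.993000+0.948600+0.916400+0.895500+0.872100))/(1+571/18181) = 8287/10000 ≈ 0.828700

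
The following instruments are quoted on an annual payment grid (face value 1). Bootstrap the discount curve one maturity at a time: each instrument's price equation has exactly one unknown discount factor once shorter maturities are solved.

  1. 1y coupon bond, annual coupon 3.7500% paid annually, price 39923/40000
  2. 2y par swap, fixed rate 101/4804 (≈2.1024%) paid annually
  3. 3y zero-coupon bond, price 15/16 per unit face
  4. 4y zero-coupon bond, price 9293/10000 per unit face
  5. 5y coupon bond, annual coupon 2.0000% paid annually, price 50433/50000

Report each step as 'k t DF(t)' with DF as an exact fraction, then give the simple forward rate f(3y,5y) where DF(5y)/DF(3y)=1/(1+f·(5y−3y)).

step 1 [1y] bond c/1=3/80: DF=(39923/40000 − 3/80·(0))/(1+3/80) = 481/500 ≈ 0.962000
step 2 [2y] swap r/1=101/4804: DF=(1 − 101/4804·(0.962000))/(1+101/4804) = 2399/2500 ≈ 0.959600
step 3 [3y] zero: DF = P = 15/16 ≈ 0.937500
step 4 [4y] zero: DF = P = 9293/10000 ≈ 0.929300
step 5 [5y] bond c/1=1/50: DF=(50433/50000 − 1/50·(0.962000+0.959600+0.937500+0.929300))/(1+1/50) = 4573/5000 ≈ 0.914600

1 1 481/500
2 2 2399/2500
3 3 15/16
4 4 9293/10000
5 5 4573/5000
f(3y,5y) = ((15/16)/(4573/5000) − 1)/(2) = 229/18292 ≈ 1.2519%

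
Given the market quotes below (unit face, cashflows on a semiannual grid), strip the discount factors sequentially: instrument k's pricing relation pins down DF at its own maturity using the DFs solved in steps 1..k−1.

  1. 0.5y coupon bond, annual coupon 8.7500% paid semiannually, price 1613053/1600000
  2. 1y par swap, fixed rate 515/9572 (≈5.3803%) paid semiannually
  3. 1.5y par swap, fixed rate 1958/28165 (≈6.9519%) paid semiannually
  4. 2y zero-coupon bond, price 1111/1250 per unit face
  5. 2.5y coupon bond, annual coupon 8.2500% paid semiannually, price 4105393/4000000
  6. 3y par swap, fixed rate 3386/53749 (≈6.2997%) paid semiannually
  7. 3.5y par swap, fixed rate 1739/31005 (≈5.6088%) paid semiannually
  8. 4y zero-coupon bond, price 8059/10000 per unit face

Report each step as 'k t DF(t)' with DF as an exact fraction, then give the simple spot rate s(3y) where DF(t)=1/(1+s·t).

1 1/2 9659/10000
2 1 1897/2000
3 3/2 9021/10000
4 2 1111/1250
5 5/2 8389/10000
6 3 8307/10000
7 7/2 8261/10000
8 4 8059/10000
s(3y) = (1/(8307/10000) − 1)/(3) = 1693/24921 ≈ 6.7935%

step 1 [0.5y] bond c/2=7/160: DF=(1613053/1600000 − 7/160·(0))/(1+7/160) = 9659/10000 ≈ 0.965900
step 2 [1y] swap r/2=515/19144: DF=(1 − 515/19144·(0.965900))/(1+515/19144) = 1897/2000 ≈ 0.948500
step 3 [1.5y] swap r/2=979/28165: DF=(1 − 979/28165·(0.965900+0.948500))/(1+979/28165) = 9021/10000 ≈ 0.902100
step 4 [2y] zero: DF = P = 1111/1250 ≈ 0.888800
step 5 [2.5y] bond c/2=33/800: DF=(4105393/4000000 − 33/800·(0.965900+0.948500+0.902100+0.888800))/(1+33/800) = 8389/10000 ≈ 0.838900
step 6 [3y] swap r/2=1693/53749: DF=(1 − 1693/53749·(0.965900+0.948500+0.902100+0.888800+0.838900))/(1+1693/53749) = 8307/10000 ≈ 0.830700
step 7 [3.5y] swap r/2=1739/62010: DF=(1 − 1739/62010·(0.965900+0.948500+0.902100+0.888800+0.838900+0.830700))/(1+1739/62010) = 8261/10000 ≈ 0.826100
step 8 [4y] zero: DF = P = 8059/10000 ≈ 0.805900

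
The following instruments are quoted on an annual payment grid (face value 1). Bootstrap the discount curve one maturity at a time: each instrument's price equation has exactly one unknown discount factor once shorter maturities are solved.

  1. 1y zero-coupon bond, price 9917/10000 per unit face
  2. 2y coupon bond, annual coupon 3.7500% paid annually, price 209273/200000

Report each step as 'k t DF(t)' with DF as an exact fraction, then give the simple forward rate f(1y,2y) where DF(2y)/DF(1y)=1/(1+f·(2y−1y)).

step 1 [1y] zero: DF = P = 9917/10000 ≈ 0.991700
step 2 [2y] bond c/1=3/80: DF=(209273/200000 − 3/80·(0.991700))/(1+3/80) = 9727/10000 ≈ 0.972700

1 1 9917/10000
2 2 9727/10000
f(1y,2y) = ((9917/10000)/(9727/10000) − 1)/(1) = 190/9727 ≈ 1.9533%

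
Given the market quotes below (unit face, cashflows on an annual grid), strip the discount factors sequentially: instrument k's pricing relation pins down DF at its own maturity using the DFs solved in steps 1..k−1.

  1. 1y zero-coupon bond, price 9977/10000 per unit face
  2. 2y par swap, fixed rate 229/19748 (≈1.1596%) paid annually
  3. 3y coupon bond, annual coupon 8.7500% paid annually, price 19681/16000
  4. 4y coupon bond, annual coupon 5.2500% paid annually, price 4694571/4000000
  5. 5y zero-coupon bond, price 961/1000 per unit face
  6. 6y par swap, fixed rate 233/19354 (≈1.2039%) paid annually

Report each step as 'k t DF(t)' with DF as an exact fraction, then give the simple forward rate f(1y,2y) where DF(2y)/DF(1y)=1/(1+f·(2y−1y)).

1 1 9977/10000
2 2 9771/10000
3 3 4861/5000
4 4 9681/10000
5 5 961/1000
6 6 9301/10000
f(1y,2y) = ((9977/10000)/(9771/10000) − 1)/(1) = 206/9771 ≈ 2.1083%

step 1 [1y] zero: DF = P = 9977/10000 ≈ 0.997700
step 2 [2y] swap r/1=229/19748: DF=(1 − 229/19748·(0.997700))/(1+229/19748) = 9771/10000 ≈ 0.977100
step 3 [3y] bond c/1=7/80: DF=(19681/16000 − 7/80·(0.997700+0.977100))/(1+7/80) = 4861/5000 ≈ 0.972200
step 4 [4y] bond c/1=21/400: DF=(4694571/4000000 − 21/400·(0.997700+0.977100+0.972200))/(1+21/400) = 9681/10000 ≈ 0.968100
step 5 [5y] zero: DF = P = 961/1000 ≈ 0.961000
step 6 [6y] swap r/1=233/19354: DF=(1 − 233/19354·(0.997700+0.977100+0.972200+0.968100+0.961000))/(1+233/19354) = 9301/10000 ≈ 0.930100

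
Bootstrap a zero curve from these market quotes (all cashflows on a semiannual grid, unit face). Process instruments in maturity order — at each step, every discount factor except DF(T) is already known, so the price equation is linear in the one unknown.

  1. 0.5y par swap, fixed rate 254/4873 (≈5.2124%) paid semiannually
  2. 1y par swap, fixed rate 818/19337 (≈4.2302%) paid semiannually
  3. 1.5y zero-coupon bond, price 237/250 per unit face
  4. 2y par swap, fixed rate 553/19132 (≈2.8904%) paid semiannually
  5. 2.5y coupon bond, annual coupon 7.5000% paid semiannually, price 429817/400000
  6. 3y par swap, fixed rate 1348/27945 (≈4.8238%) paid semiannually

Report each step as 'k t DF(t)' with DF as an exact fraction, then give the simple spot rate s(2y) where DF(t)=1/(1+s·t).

1 1/2 4873/5000
2 1 9591/10000
3 3/2 237/250
4 2 9447/10000
5 5/2 4487/5000
6 3 2163/2500
s(2y) = (1/(9447/10000) − 1)/(2) = 553/18894 ≈ 2.9269%

step 1 [0.5y] swap r/2=127/4873: DF=(1 − 127/4873·(0))/(1+127/4873) = 4873/5000 ≈ 0.974600
step 2 [1y] swap r/2=409/19337: DF=(1 − 409/19337·(0.974600))/(1+409/19337) = 9591/10000 ≈ 0.959100
step 3 [1.5y] zero: DF = P = 237/250 ≈ 0.948000
step 4 [2y] swap r/2=553/38264: DF=(1 − 553/38264·(0.974600+0.959100+0.948000))/(1+553/38264) = 9447/10000 ≈ 0.944700
step 5 [2.5y] bond c/2=3/80: DF=(429817/400000 − 3/80·(0.974600+0.959100+0.948000+0.944700))/(1+3/80) = 4487/5000 ≈ 0.897400
step 6 [3y] swap r/2=674/27945: DF=(1 − 674/27945·(0.974600+0.959100+0.948000+0.944700+0.897400))/(1+674/27945) = 2163/2500 ≈ 0.865200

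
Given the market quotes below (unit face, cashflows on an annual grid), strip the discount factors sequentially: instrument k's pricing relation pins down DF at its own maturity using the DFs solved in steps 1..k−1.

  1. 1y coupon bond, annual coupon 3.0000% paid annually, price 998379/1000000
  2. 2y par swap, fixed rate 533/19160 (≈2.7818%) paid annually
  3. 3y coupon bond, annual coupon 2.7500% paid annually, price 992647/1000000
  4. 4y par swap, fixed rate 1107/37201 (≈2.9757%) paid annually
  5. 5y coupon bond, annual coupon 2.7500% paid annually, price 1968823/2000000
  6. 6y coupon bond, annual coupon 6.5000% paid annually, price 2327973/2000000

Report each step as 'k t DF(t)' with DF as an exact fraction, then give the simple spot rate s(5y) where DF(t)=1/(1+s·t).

step 1 [1y] bond c/1=3/100: DF=(998379/1000000 − 3/100·(0))/(1+3/100) = 9693/10000 ≈ 0.969300
step 2 [2y] swap r/1=533/19160: DF=(1 − 533/19160·(0.969300))/(1+533/19160) = 9467/10000 ≈ 0.946700
step 3 [3y] bond c/1=11/400: DF=(992647/1000000 − 11/400·(0.969300+0.946700))/(1+11/400) = 2287/2500 ≈ 0.914800
step 4 [4y] swap r/1=1107/37201: DF=(1 − 1107/37201·(0.969300+0.946700+0.914800))/(1+1107/37201) = 8893/10000 ≈ 0.889300
step 5 [5y] bond c/1=11/400: DF=(1968823/2000000 − 11/400·(0.969300+0.946700+0.914800+0.889300))/(1+11/400) = 1717/2000 ≈ 0.858500
step 6 [6y] bond c/1=13/200: DF=(2327973/2000000 − 13/200·(0.969300+0.946700+0.914800+0.889300+0.858500))/(1+13/200) = 1627/2000 ≈ 0.813500

1 1 9693/10000
2 2 9467/10000
3 3 2287/2500
4 4 8893/10000
5 5 1717/2000
6 6 1627/2000
s(5y) = (1/(1717/2000) − 1)/(5) = 283/8585 ≈ 3.2964%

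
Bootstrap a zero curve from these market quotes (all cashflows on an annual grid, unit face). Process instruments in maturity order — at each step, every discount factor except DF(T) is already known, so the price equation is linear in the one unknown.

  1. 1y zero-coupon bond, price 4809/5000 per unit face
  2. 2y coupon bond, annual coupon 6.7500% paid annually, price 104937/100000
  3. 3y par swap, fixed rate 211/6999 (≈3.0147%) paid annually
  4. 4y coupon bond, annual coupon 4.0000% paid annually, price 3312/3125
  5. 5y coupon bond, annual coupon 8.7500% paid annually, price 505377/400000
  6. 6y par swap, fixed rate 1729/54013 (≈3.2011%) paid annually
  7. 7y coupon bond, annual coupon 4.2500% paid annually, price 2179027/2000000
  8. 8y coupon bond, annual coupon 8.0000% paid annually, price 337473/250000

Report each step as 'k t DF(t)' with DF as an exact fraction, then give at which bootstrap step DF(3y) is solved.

step 1 [1y] zero: DF = P = 4809/5000 ≈ 0.961800
step 2 [2y] bond c/1=27/400: DF=(104937/100000 − 27/400·(0.961800))/(1+27/400) = 4611/5000 ≈ 0.922200
step 3 [3y] swap r/1=211/6999: DF=(1 − 211/6999·(0.961800+0.922200))/(1+211/6999) = 2289/2500 ≈ 0.915600
step 4 [4y] bond c/1=1/25: DF=(3312/3125 − 1/25·(0.961800+0.922200+0.915600))/(1+1/25) = 4557/5000 ≈ 0.911400
step 5 [5y] bond c/1=7/80: DF=(505377/400000 − 7/80·(0.961800+0.922200+0.915600+0.911400))/(1+7/80) = 1079/1250 ≈ 0.863200
step 6 [6y] swap r/1=1729/54013: DF=(1 − 1729/54013·(0.961800+0.922200+0.915600+0.911400+0.863200))/(1+1729/54013) = 8271/10000 ≈ 0.827100
step 7 [7y] bond c/1=17/400: DF=(2179027/2000000 − 17/400·(0.961800+0.922200+0.915600+0.911400+0.863200+0.827100))/(1+17/400) = 8249/10000 ≈ 0.824900
step 8 [8y] bond c/1=2/25: DF=(337473/250000 − 2/25·(0.961800+0.922200+0.915600+0.911400+0.863200+0.827100+0.824900))/(1+2/25) = 7887/10000 ≈ 0.788700

1 1 4809/5000
2 2 4611/5000
3 3 2289/2500
4 4 4557/5000
5 5 1079/1250
6 6 8271/10000
7 7 8249/10000
8 8 7887/10000
DF(3y) is solved at step 3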